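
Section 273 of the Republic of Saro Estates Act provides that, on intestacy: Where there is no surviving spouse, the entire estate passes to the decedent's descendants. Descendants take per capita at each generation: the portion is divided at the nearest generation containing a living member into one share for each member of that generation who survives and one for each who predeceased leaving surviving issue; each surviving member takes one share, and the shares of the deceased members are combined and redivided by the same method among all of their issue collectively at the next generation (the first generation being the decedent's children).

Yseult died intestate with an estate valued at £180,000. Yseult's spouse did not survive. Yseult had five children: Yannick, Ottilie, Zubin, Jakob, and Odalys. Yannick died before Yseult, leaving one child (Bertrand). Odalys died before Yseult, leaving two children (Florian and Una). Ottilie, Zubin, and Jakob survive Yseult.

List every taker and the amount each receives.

The entire £180,000 passes to the descendants.
That amount (£180,000) is divided at the children's generation into 5 shares of £36,000. Ottilie, Zubin, and Jakob each take £36,000. The 2 shares of the deceased (Yannick and Odalys) are combined into a pool of £72,000.
That pool (£72,000) is divided at the grandchildren's generation equally among Bertrand, Florian, and Una: £24,000 each.

Bertrand: £24,000; Ottilie: £36,000; Zubin: £36,000; Jakob: £36,000; Florian: £24,000; Una: £24,000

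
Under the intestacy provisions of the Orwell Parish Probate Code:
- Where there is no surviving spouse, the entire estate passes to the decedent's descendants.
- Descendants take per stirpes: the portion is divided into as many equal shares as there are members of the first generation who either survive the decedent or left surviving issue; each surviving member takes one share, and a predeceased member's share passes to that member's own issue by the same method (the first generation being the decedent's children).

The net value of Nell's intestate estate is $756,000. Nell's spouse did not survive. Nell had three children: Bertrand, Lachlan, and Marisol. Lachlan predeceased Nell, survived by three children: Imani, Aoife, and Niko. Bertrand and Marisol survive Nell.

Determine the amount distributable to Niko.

The entire $756,000 passes to the descendants.
That amount ($756,000) is divided into 3 shares of $252,000: Bertrand and Marisol each take $252,000; Lachlan's $252,000 share passes to Lachlan's issue.
Lachlan's share ($252,000) is divided into 3 shares of $84,000: Imani, Aoife, and Niko each take $84,000.

Niko receives $84,000.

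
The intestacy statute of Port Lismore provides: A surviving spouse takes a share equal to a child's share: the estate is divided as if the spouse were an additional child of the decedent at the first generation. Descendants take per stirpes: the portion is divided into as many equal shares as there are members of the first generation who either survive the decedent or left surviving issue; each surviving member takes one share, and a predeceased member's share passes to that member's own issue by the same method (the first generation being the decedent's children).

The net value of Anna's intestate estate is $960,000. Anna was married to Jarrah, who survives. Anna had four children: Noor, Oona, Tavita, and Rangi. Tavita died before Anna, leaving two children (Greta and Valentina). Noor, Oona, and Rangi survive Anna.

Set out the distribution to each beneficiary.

The spouse counts as an additional share at the children's level, so there are 5 primary shares of $192,000. Jarrah takes one such share ($192,000).
The children's combined portion ($768,000) is divided into 4 shares of $192,000: Noor, Oona, and Rangi each take $192,000; Tavita's $192,000 share passes to Tavita's issue.
Tavita's share ($192,000) is divided into 2 shares of $96,000: Greta and Valentina each take $96,000.

Jarrah: $192,000; Noor: $192,000; Oona: $192,000; Greta: $96,000; Valentina: $96,000; Rangi: $192,000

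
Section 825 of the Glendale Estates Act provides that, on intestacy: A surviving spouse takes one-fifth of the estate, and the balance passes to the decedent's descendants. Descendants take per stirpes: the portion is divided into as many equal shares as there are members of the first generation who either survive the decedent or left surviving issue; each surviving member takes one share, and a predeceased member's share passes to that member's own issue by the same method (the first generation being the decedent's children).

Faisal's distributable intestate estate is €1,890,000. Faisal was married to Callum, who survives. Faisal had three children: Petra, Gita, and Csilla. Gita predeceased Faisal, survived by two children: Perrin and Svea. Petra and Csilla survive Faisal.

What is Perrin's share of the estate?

Callum takes one-fifth of €1,890,000 = €378,000. The remaining €1,512,000 passes to the descendants.
The descendants' portion (€1,512,000) is divided into 3 shares of €504,000: Petra and Csilla each take €504,000; Gita's €504,000 share passes to Gita's issue.
Gita's share (€504,000) is divided into 2 shares of €252,000: Perrin and Svea each take €252,000.

Perrin receives €252,000.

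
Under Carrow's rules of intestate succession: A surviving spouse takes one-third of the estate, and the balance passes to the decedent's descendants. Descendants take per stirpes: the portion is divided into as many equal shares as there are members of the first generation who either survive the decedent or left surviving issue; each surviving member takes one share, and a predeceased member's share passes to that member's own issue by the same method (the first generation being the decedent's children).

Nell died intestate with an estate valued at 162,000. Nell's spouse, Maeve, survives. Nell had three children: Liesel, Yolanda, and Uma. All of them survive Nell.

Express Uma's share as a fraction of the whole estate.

Uma receives 2/9 of the estate.

Maeve takes one-third of 162,000 = 54,000. The remaining 108,000 passes to the descendants.
The descendants' portion (108,000) is divided into 3 shares of 36,000: Liesel, Yolanda, and Uma each take 36,000.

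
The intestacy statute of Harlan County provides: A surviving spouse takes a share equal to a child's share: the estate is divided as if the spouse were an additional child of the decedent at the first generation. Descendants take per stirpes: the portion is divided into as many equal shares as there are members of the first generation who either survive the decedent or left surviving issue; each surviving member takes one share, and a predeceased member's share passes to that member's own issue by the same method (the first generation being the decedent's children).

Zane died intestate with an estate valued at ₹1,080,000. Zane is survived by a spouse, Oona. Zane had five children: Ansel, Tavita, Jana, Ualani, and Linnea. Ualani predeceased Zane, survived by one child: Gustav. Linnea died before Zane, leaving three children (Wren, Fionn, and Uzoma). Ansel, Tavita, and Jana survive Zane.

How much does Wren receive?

The spouse counts as an additional share at the children's level, so there are 6 primary shares of ₹180,000. Oona takes one such share (₹180,000).
The children's combined portion (₹900,000) is divided into 5 shares of ₹180,000: Ansel, Tavita, and Jana each take ₹180,000; Ualani's ₹180,000 share passes to Ualani's issue; Linnea's ₹180,000 share passes to Linnea's issue.
Ualani's share (₹180,000) passes entirely to Gustav.
Linnea's share (₹180,000) is divided into 3 shares of ₹60,000: Wren, Fionn, and Uzoma each take ₹60,000.

Wren receives ₹60,000.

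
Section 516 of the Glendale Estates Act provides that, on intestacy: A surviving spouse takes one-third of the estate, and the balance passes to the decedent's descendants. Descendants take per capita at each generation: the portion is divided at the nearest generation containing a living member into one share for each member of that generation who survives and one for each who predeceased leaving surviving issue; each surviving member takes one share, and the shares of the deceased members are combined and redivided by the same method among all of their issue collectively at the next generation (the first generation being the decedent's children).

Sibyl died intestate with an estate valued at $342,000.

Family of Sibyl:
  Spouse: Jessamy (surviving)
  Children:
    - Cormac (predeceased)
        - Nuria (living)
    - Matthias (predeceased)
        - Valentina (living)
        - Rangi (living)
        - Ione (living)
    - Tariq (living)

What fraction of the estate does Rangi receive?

Rangi receives 1/9 of the estate.

Jessamy takes one-third of $342,000 = $114,000. The remaining $228,000 passes to the descendants.
The descendants' portion ($228,000) is divided at the children's generation into 3 shares of $76,000. Tariq takes $76,000. The 2 shares of the deceased (Cormac and Matthias) are combined into a pool of $152,000.
That pool ($152,000) is divided at the grandchildren's generation equally among Nuria, Valentina, Rangi, and Ione: $38,000 each.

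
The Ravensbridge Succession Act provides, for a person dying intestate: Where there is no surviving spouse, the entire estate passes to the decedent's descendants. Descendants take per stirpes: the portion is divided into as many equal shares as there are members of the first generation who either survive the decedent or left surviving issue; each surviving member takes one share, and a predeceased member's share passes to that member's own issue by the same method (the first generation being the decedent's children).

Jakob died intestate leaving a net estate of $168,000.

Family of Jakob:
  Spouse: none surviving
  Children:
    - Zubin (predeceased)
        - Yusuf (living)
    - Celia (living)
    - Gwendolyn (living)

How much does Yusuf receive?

The entire $168,000 passes to the descendants.
That amount ($168,000) is divided into 3 shares of $56,000: Celia and Gwendolyn each take $56,000; Zubin's $56,000 share passes to Zubin's issue.
Zubin's share ($56,000) passes entirely to Yusuf.

Yusuf receives $56,000.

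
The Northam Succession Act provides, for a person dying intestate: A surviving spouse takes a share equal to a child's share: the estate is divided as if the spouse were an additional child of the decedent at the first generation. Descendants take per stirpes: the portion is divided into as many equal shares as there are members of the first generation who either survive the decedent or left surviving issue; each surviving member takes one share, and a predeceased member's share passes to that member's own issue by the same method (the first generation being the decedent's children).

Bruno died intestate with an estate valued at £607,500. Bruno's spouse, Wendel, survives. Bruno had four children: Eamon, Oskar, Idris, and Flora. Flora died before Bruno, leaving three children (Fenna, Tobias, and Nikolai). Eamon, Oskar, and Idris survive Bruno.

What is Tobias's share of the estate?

The spouse counts as an additional share at the children's level, so there are 5 primary shares of £121,500. Wendel takes one such share (£121,500).
The children's combined portion (£486,000) is divided into 4 shares of £121,500: Eamon, Oskar, and Idris each take £121,500; Flora's £121,500 share passes to Flora's issue.
Flora's share (£121,500) is divided into 3 shares of £40,500: Fenna, Tobias, and Nikolai each take £40,500.

Tobias receives £40,500.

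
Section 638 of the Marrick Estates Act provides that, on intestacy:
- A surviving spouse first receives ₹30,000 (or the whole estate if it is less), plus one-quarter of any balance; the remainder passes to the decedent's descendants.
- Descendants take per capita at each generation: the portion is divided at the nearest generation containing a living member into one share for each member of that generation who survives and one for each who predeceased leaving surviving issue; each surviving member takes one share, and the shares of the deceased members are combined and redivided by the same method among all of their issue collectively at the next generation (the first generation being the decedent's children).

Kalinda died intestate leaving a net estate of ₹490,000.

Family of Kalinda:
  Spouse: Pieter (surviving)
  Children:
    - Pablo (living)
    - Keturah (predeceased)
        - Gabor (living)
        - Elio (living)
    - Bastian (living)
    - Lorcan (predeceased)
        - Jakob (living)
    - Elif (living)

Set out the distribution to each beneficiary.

Pieter first takes ₹30,000, leaving a balance of ₹460,000. Pieter then takes one-quarter of the balance (₹115,000), for a total of ₹145,000. The remaining ₹345,000 passes to the descendants.
The descendants' portion (₹345,000) is divided at the children's generation into 5 shares of ₹69,000. Pablo, Bastian, and Elif each take ₹69,000. The 2 shares of the deceased (Keturah and Lorcan) are combined into a pool of ₹138,000.
That pool (₹138,000) is divided at the grandchildren's generation equally among Gabor, Elio, and Jakob: ₹46,000 each.

Pieter: ₹145,000; Pablo: ₹69,000; Gabor: ₹46,000; Elio: ₹46,000; Bastian: ₹69,000; Jakob: ₹46,000; Elif: ₹69,000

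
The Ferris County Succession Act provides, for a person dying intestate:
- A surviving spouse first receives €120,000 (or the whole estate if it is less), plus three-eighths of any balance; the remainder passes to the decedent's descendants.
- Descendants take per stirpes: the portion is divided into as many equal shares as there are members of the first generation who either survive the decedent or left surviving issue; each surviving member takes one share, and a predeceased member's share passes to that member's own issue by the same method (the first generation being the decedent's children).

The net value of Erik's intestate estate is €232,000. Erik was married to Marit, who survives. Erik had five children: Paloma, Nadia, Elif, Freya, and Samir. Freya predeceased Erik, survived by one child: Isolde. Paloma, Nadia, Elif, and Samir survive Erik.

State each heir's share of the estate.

Marit: €162,000; Paloma: €14,000; Nadia: €14,000; Elif: €14,000; Isolde: €14,000; Samir: €14,000

Marit first takes €120,000, leaving a balance of €112,000. Marit then takes three-eighths of the balance (€42,000), for a total of €162,000. The remaining €70,000 passes to the descendants.
The descendants' portion (€70,000) is divided into 5 shares of €14,000: Paloma, Nadia, Elif, and Samir each take €14,000; Freya's €14,000 share passes to Freya's issue.
Freya's share (€14,000) passes entirely to Isolde.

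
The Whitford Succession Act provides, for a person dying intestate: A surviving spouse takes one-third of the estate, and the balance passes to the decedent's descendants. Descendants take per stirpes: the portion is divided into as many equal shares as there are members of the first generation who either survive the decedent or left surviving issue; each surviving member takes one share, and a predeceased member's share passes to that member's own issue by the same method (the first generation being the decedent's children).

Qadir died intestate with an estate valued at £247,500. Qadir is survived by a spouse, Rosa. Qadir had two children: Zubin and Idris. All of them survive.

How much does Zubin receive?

Rosa takes one-third of £247,500 = £82,500. The remaining £165,000 passes to the descendants.
The descendants' portion (£165,000) is divided into 2 shares of £82,500: Zubin and Idris each take £82,500.

Zubin receives £82,500.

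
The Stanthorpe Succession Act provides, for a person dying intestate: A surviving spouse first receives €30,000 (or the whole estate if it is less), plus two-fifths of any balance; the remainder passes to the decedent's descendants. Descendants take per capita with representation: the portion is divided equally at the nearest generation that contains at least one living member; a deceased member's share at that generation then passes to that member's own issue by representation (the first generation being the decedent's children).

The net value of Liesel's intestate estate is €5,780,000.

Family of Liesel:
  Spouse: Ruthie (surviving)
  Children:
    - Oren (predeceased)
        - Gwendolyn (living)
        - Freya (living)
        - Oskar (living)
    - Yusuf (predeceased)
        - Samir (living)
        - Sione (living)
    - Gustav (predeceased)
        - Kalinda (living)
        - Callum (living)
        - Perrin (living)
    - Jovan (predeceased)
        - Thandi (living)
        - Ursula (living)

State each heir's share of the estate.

Ruthie: €2,330,000; Gwendolyn: €345,000; Freya: €345,000; Oskar: €345,000; Samir: €345,000; Sione: €345,000; Kalinda: €345,000; Callum: €345,000; Perrin: €345,000; Thandi: €345,000; Ursula: €345,000

Ruthie first takes €30,000, leaving a balance of €5,750,000. Ruthie then takes two-fifths of the balance (€2,300,000), for a total of €2,330,000. The remaining €3,450,000 passes to the descendants.
No child survives, so the initial division is made at the grandchildren's generation.
The descendants' portion (€3,450,000) is divided into 10 shares of €345,000: Gwendolyn, Freya, Oskar, Samir, Sione, Kalinda, Callum, Perrin, Thandi, and Ursula each take €345,000.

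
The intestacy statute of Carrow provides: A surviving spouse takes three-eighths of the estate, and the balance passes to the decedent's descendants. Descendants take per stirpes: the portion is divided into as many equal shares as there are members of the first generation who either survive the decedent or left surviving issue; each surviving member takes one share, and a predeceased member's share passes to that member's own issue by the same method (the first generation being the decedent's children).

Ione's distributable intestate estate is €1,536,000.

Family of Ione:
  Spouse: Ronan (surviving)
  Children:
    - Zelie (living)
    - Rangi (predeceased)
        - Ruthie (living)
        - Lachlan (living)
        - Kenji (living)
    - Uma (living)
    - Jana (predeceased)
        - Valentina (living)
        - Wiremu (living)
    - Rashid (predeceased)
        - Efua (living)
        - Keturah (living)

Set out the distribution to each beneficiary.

Ronan takes three-eighths of €1,536,000 = €576,000. The remaining €960,000 passes to the descendants.
The descendants' portion (€960,000) is divided into 5 shares of €192,000: Zelie and Uma each take €192,000; Rangi's €192,000 share passes to Rangi's issue; Jana's €192,000 share passes to Jana's issue; Rashid's €192,000 share passes to Rashid's issue.
Rangi's share (€192,000) is divided into 3 shares of €64,000: Ruthie, Lachlan, and Kenji each take €64,000.
Jana's share (€192,000) is divided into 2 shares of €96,000: Valentina and Wiremu each take €96,000.
Rashid's share (€192,000) is divided into 2 shares of €96,000: Efua and Keturah each take €96,000.

Ronan: €576,000; Zelie: €192,000; Ruthie: €64,000; Lachlan: €64,000; Kenji: €64,000; Uma: €192,000; Valentina: €96,000; Wiremu: €96,000; Efua: €96,000; Keturah: €96,000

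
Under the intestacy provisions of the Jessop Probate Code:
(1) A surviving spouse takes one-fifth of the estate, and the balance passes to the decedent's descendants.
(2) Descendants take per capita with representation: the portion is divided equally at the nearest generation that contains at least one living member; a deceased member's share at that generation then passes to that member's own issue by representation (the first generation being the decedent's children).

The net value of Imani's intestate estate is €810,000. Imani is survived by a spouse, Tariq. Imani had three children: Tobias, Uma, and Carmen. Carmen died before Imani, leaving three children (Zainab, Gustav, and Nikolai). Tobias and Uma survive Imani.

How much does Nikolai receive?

Nikolai receives €72,000.

Tariq takes one-fifth of €810,000 = €162,000. The remaining €648,000 passes to the descendants.
The descendants' portion (€648,000) is divided into 3 shares of €216,000: Tobias and Uma each take €216,000; Carmen's €216,000 share passes to Carmen's issue.
Carmen's share (€216,000) is divided into 3 shares of €72,000: Zainab, Gustav, and Nikolai each take €72,000.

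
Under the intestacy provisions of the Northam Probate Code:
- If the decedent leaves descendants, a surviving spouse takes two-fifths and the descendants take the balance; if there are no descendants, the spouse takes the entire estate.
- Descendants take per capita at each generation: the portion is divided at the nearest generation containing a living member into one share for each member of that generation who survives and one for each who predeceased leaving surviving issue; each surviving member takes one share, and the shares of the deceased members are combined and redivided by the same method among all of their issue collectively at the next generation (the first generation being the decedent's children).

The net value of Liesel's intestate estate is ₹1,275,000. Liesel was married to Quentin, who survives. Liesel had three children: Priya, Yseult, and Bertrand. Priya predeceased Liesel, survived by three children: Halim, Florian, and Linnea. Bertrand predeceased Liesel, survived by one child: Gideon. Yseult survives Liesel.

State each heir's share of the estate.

Quentin takes two-fifths of ₹1,275,000 = ₹510,000. The remaining ₹765,000 passes to the descendants.
The descendants' portion (₹765,000) is divided at the children's generation into 3 shares of ₹255,000. Yseult takes ₹255,000. The 2 shares of the deceased (Priya and Bertrand) are combined into a pool of ₹510,000.
That pool (₹510,000) is divided at the grandchildren's generation equally among Halim, Florian, Linnea, and Gideon: ₹127,500 each.

Quentin: ₹510,000; Halim: ₹127,500; Florian: ₹127,500; Linnea: ₹127,500; Yseult: ₹255,000; Gideon: ₹127,500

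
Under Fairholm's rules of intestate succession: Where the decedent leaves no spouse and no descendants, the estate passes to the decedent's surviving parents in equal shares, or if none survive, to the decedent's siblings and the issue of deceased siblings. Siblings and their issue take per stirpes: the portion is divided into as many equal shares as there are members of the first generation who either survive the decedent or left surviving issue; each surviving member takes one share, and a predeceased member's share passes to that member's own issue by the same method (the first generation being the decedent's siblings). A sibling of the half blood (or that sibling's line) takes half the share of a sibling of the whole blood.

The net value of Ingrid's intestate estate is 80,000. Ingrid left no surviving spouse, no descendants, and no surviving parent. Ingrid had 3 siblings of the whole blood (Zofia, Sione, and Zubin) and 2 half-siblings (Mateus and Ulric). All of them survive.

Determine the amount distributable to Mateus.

The entire 80,000 passes to the siblings and their issue.
Counting each half-blood sibling's line as half a unit, there are 4 units in 80,000, so one unit is 20,000. Whole-blood lines (Zofia, Sione, and Zubin) take 20,000 each; half-blood lines (Mateus and Ulric) take 10,000 each.

Mateus receives 10,000.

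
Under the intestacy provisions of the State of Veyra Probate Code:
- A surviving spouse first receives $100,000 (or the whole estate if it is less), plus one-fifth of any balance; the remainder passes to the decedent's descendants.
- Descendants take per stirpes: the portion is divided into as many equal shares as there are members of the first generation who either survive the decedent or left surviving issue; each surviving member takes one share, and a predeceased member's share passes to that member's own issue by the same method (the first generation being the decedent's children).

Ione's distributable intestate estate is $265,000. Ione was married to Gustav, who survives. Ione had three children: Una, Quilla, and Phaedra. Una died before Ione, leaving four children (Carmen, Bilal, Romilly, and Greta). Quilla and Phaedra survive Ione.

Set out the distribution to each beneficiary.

Gustav first takes $100,000, leaving a balance of $165,000. Gustav then takes one-fifth of the balance ($33,000), for a total of $133,000. The remaining $132,000 passes to the descendants.
The descendants' portion ($132,000) is divided into 3 shares of $44,000: Quilla and Phaedra each take $44,000; Una's $44,000 share passes to Una's issue.
Una's share ($44,000) is divided into 4 shares of $11,000: Carmen, Bilal, Romilly, and Greta each take $11,000.

Gustav: $133,000; Carmen: $11,000; Bilal: $11,000; Romilly: $11,000; Greta: $11,000; Quilla: $44,000; Phaedra: $44,000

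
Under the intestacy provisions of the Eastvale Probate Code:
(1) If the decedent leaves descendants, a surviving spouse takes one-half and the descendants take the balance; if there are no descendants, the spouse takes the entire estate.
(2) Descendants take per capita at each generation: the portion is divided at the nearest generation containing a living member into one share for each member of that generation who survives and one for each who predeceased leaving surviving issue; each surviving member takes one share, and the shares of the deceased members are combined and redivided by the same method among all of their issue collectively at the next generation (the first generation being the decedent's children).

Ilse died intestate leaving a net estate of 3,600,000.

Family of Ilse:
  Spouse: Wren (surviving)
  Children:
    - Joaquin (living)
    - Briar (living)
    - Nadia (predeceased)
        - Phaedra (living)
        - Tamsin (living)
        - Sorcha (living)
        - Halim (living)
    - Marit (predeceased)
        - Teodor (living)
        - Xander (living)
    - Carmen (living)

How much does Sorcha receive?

Sorcha receives 120,000.

Wren takes one-half of 3,600,000 = 1,800,000. The remaining 1,800,000 passes to the descendants.
The descendants' portion (1,800,000) is divided at the children's generation into 5 shares of 360,000. Joaquin, Briar, and Carmen each take 360,000. The 2 shares of the deceased (Nadia and Marit) are combined into a pool of 720,000.
That pool (720,000) is divided at the grandchildren's generation equally among Phaedra, Tamsin, Sorcha, Halim, Teodor, and Xander: 120,000 each.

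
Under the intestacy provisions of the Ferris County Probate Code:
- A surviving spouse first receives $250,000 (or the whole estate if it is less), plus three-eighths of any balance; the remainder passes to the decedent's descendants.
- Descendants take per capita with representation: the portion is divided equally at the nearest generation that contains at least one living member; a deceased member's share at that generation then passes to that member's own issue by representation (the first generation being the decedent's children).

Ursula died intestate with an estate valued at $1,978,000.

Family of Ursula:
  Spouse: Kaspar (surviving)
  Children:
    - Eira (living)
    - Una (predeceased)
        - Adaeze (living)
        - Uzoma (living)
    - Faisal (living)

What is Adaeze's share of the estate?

Adaeze receives $180,000.

Kaspar first takes $250,000, leaving a balance of $1,728,000. Kaspar then takes three-eighths of the balance ($648,000), for a total of $898,000. The remaining $1,080,000 passes to the descendants.
The descendants' portion ($1,080,000) is divided into 3 shares of $360,000: Eira and Faisal each take $360,000; Una's $360,000 share passes to Una's issue.
Una's share ($360,000) is divided into 2 shares of $180,000: Adaeze and Uzoma each take $180,000.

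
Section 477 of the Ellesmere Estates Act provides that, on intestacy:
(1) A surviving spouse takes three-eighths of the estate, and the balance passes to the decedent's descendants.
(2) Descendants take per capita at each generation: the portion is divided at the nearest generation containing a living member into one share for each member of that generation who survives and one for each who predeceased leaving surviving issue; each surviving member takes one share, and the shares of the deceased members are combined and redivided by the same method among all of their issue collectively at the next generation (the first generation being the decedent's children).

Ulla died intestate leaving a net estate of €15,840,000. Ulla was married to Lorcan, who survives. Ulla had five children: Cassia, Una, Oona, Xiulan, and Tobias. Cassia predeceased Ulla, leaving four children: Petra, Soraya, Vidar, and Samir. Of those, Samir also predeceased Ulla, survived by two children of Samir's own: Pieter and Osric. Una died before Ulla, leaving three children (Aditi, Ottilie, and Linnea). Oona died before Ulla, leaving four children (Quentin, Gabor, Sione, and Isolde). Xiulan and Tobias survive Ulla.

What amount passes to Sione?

Lorcan takes three-eighths of €15,840,000 = €5,940,000. The remaining €9,900,000 passes to the descendants.
The descendants' portion (€9,900,000) is divided at the children's generation into 5 shares of €1,980,000. Xiulan and Tobias each take €1,980,000. The 3 shares of the deceased (Cassia, Una, and Oona) are combined into a pool of €5,940,000.
That pool (€5,940,000) is divided at the grandchildren's generation into 11 shares of €540,000. Petra, Soraya, Vidar, Aditi, Ottilie, Linnea, Quentin, Gabor, Sione, and Isolde each take €540,000. The remaining share for the deceased Samir (€540,000) is carried to the next generation.
That pool (€540,000) is divided at the great-grandchildren's generation equally among Pieter and Osric: €270,000 each.

Sione receives €540,000.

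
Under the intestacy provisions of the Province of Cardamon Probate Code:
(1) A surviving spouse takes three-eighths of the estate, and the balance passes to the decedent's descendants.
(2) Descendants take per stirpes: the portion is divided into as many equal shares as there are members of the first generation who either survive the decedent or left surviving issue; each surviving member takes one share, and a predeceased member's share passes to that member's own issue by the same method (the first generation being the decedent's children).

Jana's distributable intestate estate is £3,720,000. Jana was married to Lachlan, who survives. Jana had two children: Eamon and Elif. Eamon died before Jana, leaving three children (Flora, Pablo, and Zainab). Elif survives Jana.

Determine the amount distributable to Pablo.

Lachlan takes three-eighths of £3,720,000 = £1,395,000. The remaining £2,325,000 passes to the descendants.
The descendants' portion (£2,325,000) is divided into 2 shares of £1,162,500: Elif takes £1,162,500; Eamon's £1,162,500 share passes to Eamon's issue.
Eamon's share (£1,162,500) is divided into 3 shares of £387,500: Flora, Pablo, and Zainab each take £387,500.

Pablo receives £387,500.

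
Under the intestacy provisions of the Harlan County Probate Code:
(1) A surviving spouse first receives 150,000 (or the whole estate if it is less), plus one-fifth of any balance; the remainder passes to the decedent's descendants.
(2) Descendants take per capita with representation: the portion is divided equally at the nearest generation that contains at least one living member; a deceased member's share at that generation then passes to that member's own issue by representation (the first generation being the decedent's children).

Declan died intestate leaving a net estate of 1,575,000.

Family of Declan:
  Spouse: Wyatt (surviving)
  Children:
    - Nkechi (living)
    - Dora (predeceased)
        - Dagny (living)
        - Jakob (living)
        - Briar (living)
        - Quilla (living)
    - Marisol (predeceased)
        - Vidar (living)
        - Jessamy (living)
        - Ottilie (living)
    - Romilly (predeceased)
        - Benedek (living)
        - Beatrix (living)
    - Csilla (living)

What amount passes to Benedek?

Wyatt first takes 150,000, leaving a balance of 1,425,000. Wyatt then takes one-fifth of the balance (285,000), for a total of 435,000. The remaining 1,140,000 passes to the descendants.
The descendants' portion (1,140,000) is divided into 5 shares of 228,000: Nkechi and Csilla each take 228,000; Dora's 228,000 share passes to Dora's issue; Marisol's 228,000 share passes to Marisol's issue; Romilly's 228,000 share passes to Romilly's issue.
Dora's share (228,000) is divided into 4 shares of 57,000: Dagny, Jakob, Briar, and Quilla each take 57,000.
Marisol's share (228,000) is divided into 3 shares of 76,000: Vidar, Jessamy, and Ottilie each take 76,000.
Romilly's share (228,000) is divided into 2 shares of 114,000: Benedek and Beatrix each take 114,000.

Benedek receives 114,000.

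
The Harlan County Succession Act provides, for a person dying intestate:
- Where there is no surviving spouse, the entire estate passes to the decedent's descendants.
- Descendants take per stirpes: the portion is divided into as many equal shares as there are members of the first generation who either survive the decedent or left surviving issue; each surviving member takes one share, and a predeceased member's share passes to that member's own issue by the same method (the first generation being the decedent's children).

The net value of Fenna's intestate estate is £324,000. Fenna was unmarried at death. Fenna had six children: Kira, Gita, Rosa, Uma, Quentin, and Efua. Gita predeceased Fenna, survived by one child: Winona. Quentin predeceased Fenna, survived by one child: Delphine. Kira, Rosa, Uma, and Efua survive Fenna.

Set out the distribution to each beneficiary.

The entire £324,000 passes to the descendants.
That amount (£324,000) is divided into 6 shares of £54,000: Kira, Rosa, Uma, and Efua each take £54,000; Gita's £54,000 share passes to Gita's issue; Quentin's £54,000 share passes to Quentin's issue.
Gita's share (£54,000) passes entirely to Winona.
Quentin's share (£54,000) passes entirely to Delphine.

Kira: £54,000; Winona: £54,000; Rosa: £54,000; Uma: £54,000; Delphine: £54,000; Efua: £54,000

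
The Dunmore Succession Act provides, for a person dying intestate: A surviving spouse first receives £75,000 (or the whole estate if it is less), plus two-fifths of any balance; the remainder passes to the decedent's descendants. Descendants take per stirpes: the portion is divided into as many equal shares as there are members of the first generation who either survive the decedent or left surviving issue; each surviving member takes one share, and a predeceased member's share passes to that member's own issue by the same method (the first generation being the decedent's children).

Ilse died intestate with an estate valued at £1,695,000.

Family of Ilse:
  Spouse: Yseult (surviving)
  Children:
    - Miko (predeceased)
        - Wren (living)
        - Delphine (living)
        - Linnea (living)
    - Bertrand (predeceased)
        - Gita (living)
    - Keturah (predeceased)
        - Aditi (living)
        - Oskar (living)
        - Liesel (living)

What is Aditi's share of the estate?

Aditi receives £108,000.

Yseult first takes £75,000, leaving a balance of £1,620,000. Yseult then takes two-fifths of the balance (£648,000), for a total of £723,000. The remaining £972,000 passes to the descendants.
The descendants' portion (£972,000) is divided into 3 shares of £324,000: Miko's £324,000 share passes to Miko's issue; Bertrand's £324,000 share passes to Bertrand's issue; Keturah's £324,000 share passes to Keturah's issue.
Miko's share (£324,000) is divided into 3 shares of £108,000: Wren, Delphine, and Linnea each take £108,000.
Bertrand's share (£324,000) passes entirely to Gita.
Keturah's share (£324,000) is divided into 3 shares of £108,000: Aditi, Oskar, and Liesel each take £108,000.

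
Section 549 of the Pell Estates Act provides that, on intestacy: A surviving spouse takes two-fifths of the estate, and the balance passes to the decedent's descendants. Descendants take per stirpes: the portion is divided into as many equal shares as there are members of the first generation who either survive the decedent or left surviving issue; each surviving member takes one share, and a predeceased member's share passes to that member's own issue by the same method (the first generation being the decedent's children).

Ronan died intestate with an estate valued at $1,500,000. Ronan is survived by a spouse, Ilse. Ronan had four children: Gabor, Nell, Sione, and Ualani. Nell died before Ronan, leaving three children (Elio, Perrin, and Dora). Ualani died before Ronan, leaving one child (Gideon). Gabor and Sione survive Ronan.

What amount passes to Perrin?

Ilse takes two-fifths of $1,500,000 = $600,000. The remaining $900,000 passes to the descendants.
The descendants' portion ($900,000) is divided into 4 shares of $225,000: Gabor and Sione each take $225,000; Nell's $225,000 share passes to Nell's issue; Ualani's $225,000 share passes to Ualani's issue.
Nell's share ($225,000) is divided into 3 shares of $75,000: Elio, Perrin, and Dora each take $75,000.
Ualani's share ($225,000) passes entirely to Gideon.

Perrin receives $75,000.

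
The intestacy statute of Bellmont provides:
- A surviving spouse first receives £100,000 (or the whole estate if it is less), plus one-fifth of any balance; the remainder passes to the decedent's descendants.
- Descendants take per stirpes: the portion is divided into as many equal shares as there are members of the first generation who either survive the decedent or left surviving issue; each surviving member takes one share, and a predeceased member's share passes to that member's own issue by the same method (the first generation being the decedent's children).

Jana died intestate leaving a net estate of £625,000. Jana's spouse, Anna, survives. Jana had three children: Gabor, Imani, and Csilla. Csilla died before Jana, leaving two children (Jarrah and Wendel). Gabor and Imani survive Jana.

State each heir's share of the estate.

Anna: £205,000; Gabor: £140,000; Imani: £140,000; Jarrah: £70,000; Wendel: £70,000

Anna first takes £100,000, leaving a balance of £525,000. Anna then takes one-fifth of the balance (£105,000), for a total of £205,000. The remaining £420,000 passes to the descendants.
The descendants' portion (£420,000) is divided into 3 shares of £140,000: Gabor and Imani each take £140,000; Csilla's £140,000 share passes to Csilla's issue.
Csilla's share (£140,000) is divided into 2 shares of £70,000: Jarrah and Wendel each take £70,000.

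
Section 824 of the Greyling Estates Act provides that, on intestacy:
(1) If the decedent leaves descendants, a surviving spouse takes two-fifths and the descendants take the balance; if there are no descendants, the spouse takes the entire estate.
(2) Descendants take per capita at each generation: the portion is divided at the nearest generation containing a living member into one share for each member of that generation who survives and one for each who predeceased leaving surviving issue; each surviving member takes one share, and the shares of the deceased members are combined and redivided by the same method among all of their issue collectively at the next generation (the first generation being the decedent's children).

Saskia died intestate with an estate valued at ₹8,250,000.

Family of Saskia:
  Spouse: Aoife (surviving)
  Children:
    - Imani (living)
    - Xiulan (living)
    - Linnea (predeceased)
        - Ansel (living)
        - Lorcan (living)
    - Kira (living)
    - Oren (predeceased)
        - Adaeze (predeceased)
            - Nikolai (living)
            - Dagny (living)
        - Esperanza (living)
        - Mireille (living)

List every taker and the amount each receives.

Aoife: ₹3,300,000; Imani: ₹990,000; Xiulan: ₹990,000; Ansel: ₹396,000; Lorcan: ₹396,000; Kira: ₹990,000; Nikolai: ₹198,000; Dagny: ₹198,000; Esperanza: ₹396,000; Mireille: ₹396,000

Aoife takes two-fifths of ₹8,250,000 = ₹3,300,000. The remaining ₹4,950,000 passes to the descendants.
The descendants' portion (₹4,950,000) is divided at the children's generation into 5 shares of ₹990,000. Imani, Xiulan, and Kira each take ₹990,000. The 2 shares of the deceased (Linnea and Oren) are combined into a pool of ₹1,980,000.
That pool (₹1,980,000) is divided at the grandchildren's generation into 5 shares of ₹396,000. Ansel, Lorcan, Esperanza, and Mireille each take ₹396,000. The remaining share for the deceased Adaeze (₹396,000) is carried to the next generation.
That pool (₹396,000) is divided at the great-grandchildren's generation equally among Nikolai and Dagny: ₹198,000 each.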